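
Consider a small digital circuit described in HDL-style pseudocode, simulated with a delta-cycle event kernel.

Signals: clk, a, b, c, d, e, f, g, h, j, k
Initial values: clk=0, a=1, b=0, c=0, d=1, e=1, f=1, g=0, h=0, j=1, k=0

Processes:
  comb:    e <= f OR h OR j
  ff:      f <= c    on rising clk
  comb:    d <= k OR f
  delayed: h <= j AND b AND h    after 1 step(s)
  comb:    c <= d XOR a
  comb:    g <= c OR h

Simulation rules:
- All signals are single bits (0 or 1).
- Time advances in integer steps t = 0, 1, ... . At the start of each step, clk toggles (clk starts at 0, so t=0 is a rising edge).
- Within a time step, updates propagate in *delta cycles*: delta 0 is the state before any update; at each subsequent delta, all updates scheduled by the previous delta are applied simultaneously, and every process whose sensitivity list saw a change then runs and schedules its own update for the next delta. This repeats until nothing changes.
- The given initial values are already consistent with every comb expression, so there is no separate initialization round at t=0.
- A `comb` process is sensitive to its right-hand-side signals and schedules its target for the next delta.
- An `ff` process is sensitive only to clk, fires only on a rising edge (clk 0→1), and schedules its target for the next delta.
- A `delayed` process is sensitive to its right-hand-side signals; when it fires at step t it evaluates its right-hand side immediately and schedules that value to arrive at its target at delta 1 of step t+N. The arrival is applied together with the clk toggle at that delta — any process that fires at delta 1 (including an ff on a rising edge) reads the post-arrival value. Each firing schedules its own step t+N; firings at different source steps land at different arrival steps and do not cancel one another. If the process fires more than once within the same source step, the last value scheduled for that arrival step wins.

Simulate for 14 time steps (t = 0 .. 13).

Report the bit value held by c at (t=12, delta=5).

t0.Δ0 b=0 k=0 e=1 g=0 d=1 clk=0 f=1 a=1 j=1 h=0 c=0
t0.Δ1 b=0 k=0 e=1 g=0 d=1 clk=1 f=1 a=1 j=1 h=0 c=0
t0.Δ2 b=0 k=0 e=1 g=0 d=1 clk=1 f=0 a=1 j=1 h=0 c=0
t0.Δ3 b=0 k=0 e=1 g=0 d=0 clk=1 f=0 a=1 j=1 h=0 c=0
t0.Δ4 b=0 k=0 e=1 g=0 d=0 clk=1 f=0 a=1 j=1 h=0 c=1
t0.Δ5 b=0 k=0 e=1 g=1 d=0 clk=1 f=0 a=1 j=1 h=0 c=1
t1.Δ0 b=0 k=0 e=1 g=1 d=0 clk=1 f=0 a=1 j=1 h=0 c=1
t1.Δ1 b=0 k=0 e=1 g=1 d=0 clk=0 f=0 a=1 j=1 h=0 c=1
t2.Δ0 b=0 k=0 e=1 g=1 d=0 clk=0 f=0 a=1 j=1 h=0 c=1
t2.Δ1 b=0 k=0 e=1 g=1 d=0 clk=1 f=0 a=1 j=1 h=0 c=1
t2.Δ2 b=0 k=0 e=1 g=1 d=0 clk=1 f=1 a=1 j=1 h=0 c=1
t2.Δ3 b=0 k=0 e=1 g=1 d=1 clk=1 f=1 a=1 j=1 h=0 c=1
t2.Δ4 b=0 k=0 e=1 g=1 d=1 clk=1 f=1 a=1 j=1 h=0 c=0
t2.Δ5 b=0 k=0 e=1 g=0 d=1 clk=1 f=1 a=1 j=1 h=0 c=0
t3.Δ0 b=0 k=0 e=1 g=0 d=1 clk=1 f=1 a=1 j=1 h=0 c=0
t3.Δ1 b=0 k=0 e=1 g=0 d=1 clk=0 f=1 a=1 j=1 h=0 c=0
t4.Δ0 b=0 k=0 e=1 g=0 d=1 clk=0 f=1 a=1 j=1 h=0 c=0
t4.Δ1 b=0 k=0 e=1 g=0 d=1 clk=1 f=1 a=1 j=1 h=0 c=0
t4.Δ2 b=0 k=0 e=1 g=0 d=1 clk=1 f=0 a=1 j=1 h=0 c=0
t4.Δ3 b=0 k=0 e=1 g=0 d=0 clk=1 f=0 a=1 j=1 h=0 c=0
t4.Δ4 b=0 k=0 e=1 g=0 d=0 clk=1 f=0 a=1 j=1 h=0 c=1
t4.Δ5 b=0 k=0 e=1 g=1 d=0 clk=1 f=0 a=1 j=1 h=0 c=1
t5.Δ0 b=0 k=0 e=1 g=1 d=0 clk=1 f=0 a=1 j=1 h=0 c=1
t5.Δ1 b=0 k=0 e=1 g=1 d=0 clk=0 f=0 a=1 j=1 h=0 c=1
t6.Δ0 b=0 k=0 e=1 g=1 d=0 clk=0 f=0 a=1 j=1 h=0 c=1
t6.Δ1 b=0 k=0 e=1 g=1 d=0 clk=1 f=0 a=1 j=1 h=0 c=1
t6.Δ2 b=0 k=0 e=1 g=1 d=0 clk=1 f=1 a=1 j=1 h=0 c=1
t6.Δ3 b=0 k=0 e=1 g=1 d=1 clk=1 f=1 a=1 j=1 h=0 c=1
t6.Δ4 b=0 k=0 e=1 g=1 d=1 clk=1 f=1 a=1 j=1 h=0 c=0
t6.Δ5 b=0 k=0 e=1 g=0 d=1 clk=1 f=1 a=1 j=1 h=0 c=0
t7.Δ0 b=0 k=0 e=1 g=0 d=1 clk=1 f=1 a=1 j=1 h=0 c=0
t7.Δ1 b=0 k=0 e=1 g=0 d=1 clk=0 f=1 a=1 j=1 h=0 c=0
t8.Δ0 b=0 k=0 e=1 g=0 d=1 clk=0 f=1 a=1 j=1 h=0 c=0
t8.Δ1 b=0 k=0 e=1 g=0 d=1 clk=1 f=1 a=1 j=1 h=0 c=0
t8.Δ2 b=0 k=0 e=1 g=0 d=1 clk=1 f=0 a=1 j=1 h=0 c=0
t8.Δ3 b=0 k=0 e=1 g=0 d=0 clk=1 f=0 a=1 j=1 h=0 c=0
t8.Δ4 b=0 k=0 e=1 g=0 d=0 clk=1 f=0 a=1 j=1 h=0 c=1
t8.Δ5 b=0 k=0 e=1 g=1 d=0 clk=1 f=0 a=1 j=1 h=0 c=1
t9.Δ0 b=0 k=0 e=1 g=1 d=0 clk=1 f=0 a=1 j=1 h=0 c=1
t9.Δ1 b=0 k=0 e=1 g=1 d=0 clk=0 f=0 a=1 j=1 h=0 c=1
t10.Δ0 b=0 k=0 e=1 g=1 d=0 clk=0 f=0 a=1 j=1 h=0 c=1
t10.Δ1 b=0 k=0 e=1 g=1 d=0 clk=1 f=0 a=1 j=1 h=0 c=1
t10.Δ2 b=0 k=0 e=1 g=1 d=0 clk=1 f=1 a=1 j=1 h=0 c=1
t10.Δ3 b=0 k=0 e=1 g=1 d=1 clk=1 f=1 a=1 j=1 h=0 c=1
t10.Δ4 b=0 k=0 e=1 g=1 d=1 clk=1 f=1 a=1 j=1 h=0 c=0
t10.Δ5 b=0 k=0 e=1 g=0 d=1 clk=1 f=1 a=1 j=1 h=0 c=0
t11.Δ0 b=0 k=0 e=1 g=0 d=1 clk=1 f=1 a=1 j=1 h=0 c=0
t11.Δ1 b=0 k=0 e=1 g=0 d=1 clk=0 f=1 a=1 j=1 h=0 c=0
t12.Δ0 b=0 k=0 e=1 g=0 d=1 clk=0 f=1 a=1 j=1 h=0 c=0
t12.Δ1 b=0 k=0 e=1 g=0 d=1 clk=1 f=1 a=1 j=1 h=0 c=0
t12.Δ2 b=0 k=0 e=1 g=0 d=1 clk=1 f=0 a=1 j=1 h=0 c=0
t12.Δ3 b=0 k=0 e=1 g=0 d=0 clk=1 f=0 a=1 j=1 h=0 c=0
t12.Δ4 b=0 k=0 e=1 g=0 d=0 clk=1 f=0 a=1 j=1 h=0 c=1
t12.Δ5 b=0 k=0 e=1 g=1 d=0 clk=1 f=0 a=1 j=1 h=0 c=1
t13.Δ0 b=0 k=0 e=1 g=1 d=0 clk=1 f=0 a=1 j=1 h=0 c=1
t13.Δ1 b=0 k=0 e=1 g=1 d=0 clk=0 f=0 a=1 j=1 h=0 c=1

1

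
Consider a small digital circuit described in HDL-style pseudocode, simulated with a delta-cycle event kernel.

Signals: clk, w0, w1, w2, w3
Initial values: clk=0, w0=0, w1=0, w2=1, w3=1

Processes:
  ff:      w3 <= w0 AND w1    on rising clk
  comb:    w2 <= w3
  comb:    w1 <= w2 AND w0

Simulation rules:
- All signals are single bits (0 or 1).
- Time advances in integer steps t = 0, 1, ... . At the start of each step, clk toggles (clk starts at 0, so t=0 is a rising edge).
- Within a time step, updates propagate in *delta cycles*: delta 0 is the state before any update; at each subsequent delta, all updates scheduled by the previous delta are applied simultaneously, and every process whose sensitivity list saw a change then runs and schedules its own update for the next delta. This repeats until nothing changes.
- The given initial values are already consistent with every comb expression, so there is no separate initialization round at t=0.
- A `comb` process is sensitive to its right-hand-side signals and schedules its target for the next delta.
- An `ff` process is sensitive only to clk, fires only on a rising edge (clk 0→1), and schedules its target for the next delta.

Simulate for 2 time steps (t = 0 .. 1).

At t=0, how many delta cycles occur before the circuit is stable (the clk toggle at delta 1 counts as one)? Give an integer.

t=0 Δ0: w0=0 w1=0 clk=0 w2=1 w3=1
  Δ1: clk:0→1
  Δ2: w3:1→0
  Δ3: w2:1→0
  (3Δ to stable)
t=1 Δ0: w0=0 w1=0 clk=1 w2=0 w3=0
  Δ1: clk:1→0
  (1Δ to stable)

3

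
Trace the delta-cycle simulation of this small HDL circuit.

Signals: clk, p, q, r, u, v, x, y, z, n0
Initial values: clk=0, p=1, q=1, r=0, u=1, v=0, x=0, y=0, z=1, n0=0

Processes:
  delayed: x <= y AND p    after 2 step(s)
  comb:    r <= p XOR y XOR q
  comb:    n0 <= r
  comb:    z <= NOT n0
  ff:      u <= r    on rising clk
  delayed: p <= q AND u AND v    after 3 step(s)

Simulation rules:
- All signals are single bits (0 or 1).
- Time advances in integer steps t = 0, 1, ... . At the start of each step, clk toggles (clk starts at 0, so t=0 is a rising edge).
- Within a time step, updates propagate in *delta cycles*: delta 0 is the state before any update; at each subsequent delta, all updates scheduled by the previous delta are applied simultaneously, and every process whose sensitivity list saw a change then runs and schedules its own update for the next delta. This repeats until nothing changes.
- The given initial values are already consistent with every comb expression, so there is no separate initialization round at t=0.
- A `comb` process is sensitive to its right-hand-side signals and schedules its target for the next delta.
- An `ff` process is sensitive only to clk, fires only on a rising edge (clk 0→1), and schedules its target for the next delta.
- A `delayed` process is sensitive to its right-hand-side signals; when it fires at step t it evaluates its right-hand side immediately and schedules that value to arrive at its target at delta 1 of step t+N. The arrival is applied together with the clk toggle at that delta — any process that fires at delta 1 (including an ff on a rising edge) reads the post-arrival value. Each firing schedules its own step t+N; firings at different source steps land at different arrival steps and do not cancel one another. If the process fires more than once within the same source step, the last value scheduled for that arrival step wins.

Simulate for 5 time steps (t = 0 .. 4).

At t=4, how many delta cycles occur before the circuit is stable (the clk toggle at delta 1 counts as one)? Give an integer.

t=0 Δ0: r=0 q=1 clk=0 v=0 x=0 n0=0 u=1 y=0 p=1 z=1
  Δ1: clk:0→1
  Δ2: u:1→0
  (2Δ to stable)
t=1 Δ0: r=0 q=1 clk=1 v=0 x=0 n0=0 u=0 y=0 p=1 z=1
  Δ1: clk:1→0
  (1Δ to stable)
t=2 Δ0: r=0 q=1 clk=0 v=0 x=0 n0=0 u=0 y=0 p=1 z=1
  Δ1: clk:0→1
  (1Δ to stable)
t=3 Δ0: r=0 q=1 clk=1 v=0 x=0 n0=0 u=0 y=0 p=1 z=1
  Δ1: clk:1→0, p:1→0
  Δ2: r:0→1
  Δ3: n0:0→1
  Δ4: z:1→0
  (4Δ to stable)
t=4 Δ0: r=1 q=1 clk=0 v=0 x=0 n0=1 u=0 y=0 p=0 z=0
  Δ1: clk:0→1
  Δ2: u:0→1
  (2Δ to stable)

2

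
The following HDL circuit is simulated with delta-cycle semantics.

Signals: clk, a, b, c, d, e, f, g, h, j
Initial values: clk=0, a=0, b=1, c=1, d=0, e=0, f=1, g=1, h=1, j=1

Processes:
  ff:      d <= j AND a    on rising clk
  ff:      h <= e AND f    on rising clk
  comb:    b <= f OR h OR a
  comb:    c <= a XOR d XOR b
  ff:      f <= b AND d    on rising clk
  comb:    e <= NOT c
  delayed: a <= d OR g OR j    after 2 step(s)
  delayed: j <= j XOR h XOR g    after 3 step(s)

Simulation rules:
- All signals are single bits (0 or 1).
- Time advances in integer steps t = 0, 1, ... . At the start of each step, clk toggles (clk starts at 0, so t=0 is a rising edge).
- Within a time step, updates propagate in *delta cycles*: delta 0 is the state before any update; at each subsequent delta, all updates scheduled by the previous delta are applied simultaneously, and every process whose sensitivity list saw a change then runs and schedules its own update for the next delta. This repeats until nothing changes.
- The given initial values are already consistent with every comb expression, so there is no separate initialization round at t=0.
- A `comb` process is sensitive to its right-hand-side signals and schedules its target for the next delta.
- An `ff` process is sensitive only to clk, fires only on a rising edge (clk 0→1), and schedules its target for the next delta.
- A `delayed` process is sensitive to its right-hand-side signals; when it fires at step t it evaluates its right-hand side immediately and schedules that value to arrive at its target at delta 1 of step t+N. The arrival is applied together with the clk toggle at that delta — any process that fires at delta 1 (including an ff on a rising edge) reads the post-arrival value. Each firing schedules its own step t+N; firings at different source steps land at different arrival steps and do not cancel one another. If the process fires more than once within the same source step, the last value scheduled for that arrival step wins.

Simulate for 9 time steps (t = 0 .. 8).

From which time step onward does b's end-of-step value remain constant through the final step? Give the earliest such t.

[bits: b,clk,a,g,j,d,c,h,e,f]
t=0: Δ0=1001101101 Δ1=1101101101 Δ2=1101101000 Δ3=0101101000 Δ4=0101100000 Δ5=0101100010 | 5Δ
t=1: Δ0=0101100010 Δ1=0001100010 | 1Δ
t=2: Δ0=0001100010 Δ1=0101100010 | 1Δ
t=3: Δ0=0101100010 Δ1=0001000010 | 1Δ
t=4: Δ0=0001000010 Δ1=0101000010 | 1Δ
t=5: Δ0=0101000010 Δ1=0011000010 Δ2=1011001010 Δ3=1011000000 Δ4=1011000010 | 4Δ
t=6: Δ0=1011000010 Δ1=1111100010 Δ2=1111110010 Δ3=1111111010 Δ4=1111111000 | 4Δ
t=7: Δ0=1111111000 Δ1=1011111000 | 1Δ
t=8: Δ0=1011111000 Δ1=1111111000 Δ2=1111111001 | 2Δ

5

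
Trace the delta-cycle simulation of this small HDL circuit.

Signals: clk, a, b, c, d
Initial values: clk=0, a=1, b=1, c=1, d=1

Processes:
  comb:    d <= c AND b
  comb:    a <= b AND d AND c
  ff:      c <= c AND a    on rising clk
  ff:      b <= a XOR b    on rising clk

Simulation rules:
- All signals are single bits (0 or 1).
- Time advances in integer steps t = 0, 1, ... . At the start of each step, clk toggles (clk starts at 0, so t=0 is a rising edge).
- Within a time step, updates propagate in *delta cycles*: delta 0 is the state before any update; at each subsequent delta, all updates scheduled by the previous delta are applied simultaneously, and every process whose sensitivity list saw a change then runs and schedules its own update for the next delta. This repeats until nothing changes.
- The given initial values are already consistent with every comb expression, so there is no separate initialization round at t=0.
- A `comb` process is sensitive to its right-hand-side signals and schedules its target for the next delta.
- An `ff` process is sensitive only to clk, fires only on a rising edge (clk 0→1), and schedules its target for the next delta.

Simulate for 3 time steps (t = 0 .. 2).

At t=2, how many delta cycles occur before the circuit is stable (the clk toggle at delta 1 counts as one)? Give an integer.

[bits: d,c,clk,b,a]
t=0: Δ0=11011 Δ1=11111 Δ2=11101 Δ3=01100 | 3Δ
t=1: Δ0=01100 Δ1=01000 | 1Δ
t=2: Δ0=01000 Δ1=01100 Δ2=00100 | 2Δ

2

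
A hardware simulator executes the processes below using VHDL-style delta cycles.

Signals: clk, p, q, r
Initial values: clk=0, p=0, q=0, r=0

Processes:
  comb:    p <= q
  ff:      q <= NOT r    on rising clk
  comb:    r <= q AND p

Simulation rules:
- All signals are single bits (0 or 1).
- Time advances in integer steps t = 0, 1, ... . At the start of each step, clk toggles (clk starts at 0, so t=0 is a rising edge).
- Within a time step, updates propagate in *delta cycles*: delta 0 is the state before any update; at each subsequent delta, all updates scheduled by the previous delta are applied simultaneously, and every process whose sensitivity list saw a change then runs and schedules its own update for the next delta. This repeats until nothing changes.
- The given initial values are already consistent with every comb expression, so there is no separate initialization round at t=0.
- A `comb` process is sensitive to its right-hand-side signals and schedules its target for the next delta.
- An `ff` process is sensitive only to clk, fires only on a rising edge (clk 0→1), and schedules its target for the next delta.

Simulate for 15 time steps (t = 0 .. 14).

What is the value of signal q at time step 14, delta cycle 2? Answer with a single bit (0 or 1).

0

t=0 Δ0: clk=0 p=0 q=0 r=0
  Δ1: clk:0→1
  Δ2: q:0→1
  Δ3: p:0→1
  Δ4: r:0→1
  (4Δ to stable)
t=1 Δ0: clk=1 p=1 q=1 r=1
  Δ1: clk:1→0
  (1Δ to stable)
t=2 Δ0: clk=0 p=1 q=1 r=1
  Δ1: clk:0→1
  Δ2: q:1→0
  Δ3: p:1→0, r:1→0
  (3Δ to stable)
t=3 Δ0: clk=1 p=0 q=0 r=0
  Δ1: clk:1→0
  (1Δ to stable)
t=4 Δ0: clk=0 p=0 q=0 r=0
  Δ1: clk:0→1
  Δ2: q:0→1
  Δ3: p:0→1
  Δ4: r:0→1
  (4Δ to stable)
t=5 Δ0: clk=1 p=1 q=1 r=1
  Δ1: clk:1→0
  (1Δ to stable)
t=6 Δ0: clk=0 p=1 q=1 r=1
  Δ1: clk:0→1
  Δ2: q:1→0
  Δ3: p:1→0, r:1→0
  (3Δ to stable)
t=7 Δ0: clk=1 p=0 q=0 r=0
  Δ1: clk:1→0
  (1Δ to stable)
t=8 Δ0: clk=0 p=0 q=0 r=0
  Δ1: clk:0→1
  Δ2: q:0→1
  Δ3: p:0→1
  Δ4: r:0→1
  (4Δ to stable)
t=9 Δ0: clk=1 p=1 q=1 r=1
  Δ1: clk:1→0
  (1Δ to stable)
t=10 Δ0: clk=0 p=1 q=1 r=1
  Δ1: clk:0→1
  Δ2: q:1→0
  Δ3: p:1→0, r:1→0
  (3Δ to stable)
t=11 Δ0: clk=1 p=0 q=0 r=0
  Δ1: clk:1→0
  (1Δ to stable)
t=12 Δ0: clk=0 p=0 q=0 r=0
  Δ1: clk:0→1
  Δ2: q:0→1
  Δ3: p:0→1
  Δ4: r:0→1
  (4Δ to stable)
t=13 Δ0: clk=1 p=1 q=1 r=1
  Δ1: clk:1→0
  (1Δ to stable)
t=14 Δ0: clk=0 p=1 q=1 r=1
  Δ1: clk:0→1
  Δ2: q:1→0
  Δ3: p:1→0, r:1→0
  (3Δ to stable)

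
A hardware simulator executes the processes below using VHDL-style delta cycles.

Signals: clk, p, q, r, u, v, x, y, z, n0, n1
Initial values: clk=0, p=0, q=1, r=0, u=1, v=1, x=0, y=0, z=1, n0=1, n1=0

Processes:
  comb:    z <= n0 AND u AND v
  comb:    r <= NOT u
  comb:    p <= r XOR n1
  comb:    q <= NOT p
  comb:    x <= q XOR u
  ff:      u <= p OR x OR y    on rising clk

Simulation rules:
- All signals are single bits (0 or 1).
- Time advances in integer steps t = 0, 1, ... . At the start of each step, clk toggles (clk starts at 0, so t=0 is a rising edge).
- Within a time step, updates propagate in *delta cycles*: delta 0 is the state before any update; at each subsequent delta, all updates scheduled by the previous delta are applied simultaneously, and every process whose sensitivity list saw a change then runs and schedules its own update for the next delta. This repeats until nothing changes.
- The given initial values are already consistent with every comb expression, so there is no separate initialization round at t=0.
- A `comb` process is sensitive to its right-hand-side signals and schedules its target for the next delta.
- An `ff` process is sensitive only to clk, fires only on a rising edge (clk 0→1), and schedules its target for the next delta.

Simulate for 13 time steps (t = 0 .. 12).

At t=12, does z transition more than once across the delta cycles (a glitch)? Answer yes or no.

no

t0.Δ0 v=1 u=1 r=0 x=0 p=0 n1=0 q=1 z=1 y=0 clk=0 n0=1
t0.Δ1 v=1 u=1 r=0 x=0 p=0 n1=0 q=1 z=1 y=0 clk=1 n0=1
t0.Δ2 v=1 u=0 r=0 x=0 p=0 n1=0 q=1 z=1 y=0 clk=1 n0=1
t0.Δ3 v=1 u=0 r=1 x=1 p=0 n1=0 q=1 z=0 y=0 clk=1 n0=1
t0.Δ4 v=1 u=0 r=1 x=1 p=1 n1=0 q=1 z=0 y=0 clk=1 n0=1
t0.Δ5 v=1 u=0 r=1 x=1 p=1 n1=0 q=0 z=0 y=0 clk=1 n0=1
t0.Δ6 v=1 u=0 r=1 x=0 p=1 n1=0 q=0 z=0 y=0 clk=1 n0=1
t1.Δ0 v=1 u=0 r=1 x=0 p=1 n1=0 q=0 z=0 y=0 clk=1 n0=1
t1.Δ1 v=1 u=0 r=1 x=0 p=1 n1=0 q=0 z=0 y=0 clk=0 n0=1
t2.Δ0 v=1 u=0 r=1 x=0 p=1 n1=0 q=0 z=0 y=0 clk=0 n0=1
t2.Δ1 v=1 u=0 r=1 x=0 p=1 n1=0 q=0 z=0 y=0 clk=1 n0=1
t2.Δ2 v=1 u=1 r=1 x=0 p=1 n1=0 q=0 z=0 y=0 clk=1 n0=1
t2.Δ3 v=1 u=1 r=0 x=1 p=1 n1=0 q=0 z=1 y=0 clk=1 n0=1
t2.Δ4 v=1 u=1 r=0 x=1 p=0 n1=0 q=0 z=1 y=0 clk=1 n0=1
t2.Δ5 v=1 u=1 r=0 x=1 p=0 n1=0 q=1 z=1 y=0 clk=1 n0=1
t2.Δ6 v=1 u=1 r=0 x=0 p=0 n1=0 q=1 z=1 y=0 clk=1 n0=1
t3.Δ0 v=1 u=1 r=0 x=0 p=0 n1=0 q=1 z=1 y=0 clk=1 n0=1
t3.Δ1 v=1 u=1 r=0 x=0 p=0 n1=0 q=1 z=1 y=0 clk=0 n0=1
t4.Δ0 v=1 u=1 r=0 x=0 p=0 n1=0 q=1 z=1 y=0 clk=0 n0=1
t4.Δ1 v=1 u=1 r=0 x=0 p=0 n1=0 q=1 z=1 y=0 clk=1 n0=1
t4.Δ2 v=1 u=0 r=0 x=0 p=0 n1=0 q=1 z=1 y=0 clk=1 n0=1
t4.Δ3 v=1 u=0 r=1 x=1 p=0 n1=0 q=1 z=0 y=0 clk=1 n0=1
t4.Δ4 v=1 u=0 r=1 x=1 p=1 n1=0 q=1 z=0 y=0 clk=1 n0=1
t4.Δ5 v=1 u=0 r=1 x=1 p=1 n1=0 q=0 z=0 y=0 clk=1 n0=1
t4.Δ6 v=1 u=0 r=1 x=0 p=1 n1=0 q=0 z=0 y=0 clk=1 n0=1
t5.Δ0 v=1 u=0 r=1 x=0 p=1 n1=0 q=0 z=0 y=0 clk=1 n0=1
t5.Δ1 v=1 u=0 r=1 x=0 p=1 n1=0 q=0 z=0 y=0 clk=0 n0=1
t6.Δ0 v=1 u=0 r=1 x=0 p=1 n1=0 q=0 z=0 y=0 clk=0 n0=1
t6.Δ1 v=1 u=0 r=1 x=0 p=1 n1=0 q=0 z=0 y=0 clk=1 n0=1
t6.Δ2 v=1 u=1 r=1 x=0 p=1 n1=0 q=0 z=0 y=0 clk=1 n0=1
t6.Δ3 v=1 u=1 r=0 x=1 p=1 n1=0 q=0 z=1 y=0 clk=1 n0=1
t6.Δ4 v=1 u=1 r=0 x=1 p=0 n1=0 q=0 z=1 y=0 clk=1 n0=1
t6.Δ5 v=1 u=1 r=0 x=1 p=0 n1=0 q=1 z=1 y=0 clk=1 n0=1
t6.Δ6 v=1 u=1 r=0 x=0 p=0 n1=0 q=1 z=1 y=0 clk=1 n0=1
t7.Δ0 v=1 u=1 r=0 x=0 p=0 n1=0 q=1 z=1 y=0 clk=1 n0=1
t7.Δ1 v=1 u=1 r=0 x=0 p=0 n1=0 q=1 z=1 y=0 clk=0 n0=1
t8.Δ0 v=1 u=1 r=0 x=0 p=0 n1=0 q=1 z=1 y=0 clk=0 n0=1
t8.Δ1 v=1 u=1 r=0 x=0 p=0 n1=0 q=1 z=1 y=0 clk=1 n0=1
t8.Δ2 v=1 u=0 r=0 x=0 p=0 n1=0 q=1 z=1 y=0 clk=1 n0=1
t8.Δ3 v=1 u=0 r=1 x=1 p=0 n1=0 q=1 z=0 y=0 clk=1 n0=1
t8.Δ4 v=1 u=0 r=1 x=1 p=1 n1=0 q=1 z=0 y=0 clk=1 n0=1
t8.Δ5 v=1 u=0 r=1 x=1 p=1 n1=0 q=0 z=0 y=0 clk=1 n0=1
t8.Δ6 v=1 u=0 r=1 x=0 p=1 n1=0 q=0 z=0 y=0 clk=1 n0=1
t9.Δ0 v=1 u=0 r=1 x=0 p=1 n1=0 q=0 z=0 y=0 clk=1 n0=1
t9.Δ1 v=1 u=0 r=1 x=0 p=1 n1=0 q=0 z=0 y=0 clk=0 n0=1
t10.Δ0 v=1 u=0 r=1 x=0 p=1 n1=0 q=0 z=0 y=0 clk=0 n0=1
t10.Δ1 v=1 u=0 r=1 x=0 p=1 n1=0 q=0 z=0 y=0 clk=1 n0=1
t10.Δ2 v=1 u=1 r=1 x=0 p=1 n1=0 q=0 z=0 y=0 clk=1 n0=1
t10.Δ3 v=1 u=1 r=0 x=1 p=1 n1=0 q=0 z=1 y=0 clk=1 n0=1
t10.Δ4 v=1 u=1 r=0 x=1 p=0 n1=0 q=0 z=1 y=0 clk=1 n0=1
t10.Δ5 v=1 u=1 r=0 x=1 p=0 n1=0 q=1 z=1 y=0 clk=1 n0=1
t10.Δ6 v=1 u=1 r=0 x=0 p=0 n1=0 q=1 z=1 y=0 clk=1 n0=1
t11.Δ0 v=1 u=1 r=0 x=0 p=0 n1=0 q=1 z=1 y=0 clk=1 n0=1
t11.Δ1 v=1 u=1 r=0 x=0 p=0 n1=0 q=1 z=1 y=0 clk=0 n0=1
t12.Δ0 v=1 u=1 r=0 x=0 p=0 n1=0 q=1 z=1 y=0 clk=0 n0=1
t12.Δ1 v=1 u=1 r=0 x=0 p=0 n1=0 q=1 z=1 y=0 clk=1 n0=1
t12.Δ2 v=1 u=0 r=0 x=0 p=0 n1=0 q=1 z=1 y=0 clk=1 n0=1
t12.Δ3 v=1 u=0 r=1 x=1 p=0 n1=0 q=1 z=0 y=0 clk=1 n0=1
t12.Δ4 v=1 u=0 r=1 x=1 p=1 n1=0 q=1 z=0 y=0 clk=1 n0=1
t12.Δ5 v=1 u=0 r=1 x=1 p=1 n1=0 q=0 z=0 y=0 clk=1 n0=1
t12.Δ6 v=1 u=0 r=1 x=0 p=1 n1=0 q=0 z=0 y=0 clk=1 n0=1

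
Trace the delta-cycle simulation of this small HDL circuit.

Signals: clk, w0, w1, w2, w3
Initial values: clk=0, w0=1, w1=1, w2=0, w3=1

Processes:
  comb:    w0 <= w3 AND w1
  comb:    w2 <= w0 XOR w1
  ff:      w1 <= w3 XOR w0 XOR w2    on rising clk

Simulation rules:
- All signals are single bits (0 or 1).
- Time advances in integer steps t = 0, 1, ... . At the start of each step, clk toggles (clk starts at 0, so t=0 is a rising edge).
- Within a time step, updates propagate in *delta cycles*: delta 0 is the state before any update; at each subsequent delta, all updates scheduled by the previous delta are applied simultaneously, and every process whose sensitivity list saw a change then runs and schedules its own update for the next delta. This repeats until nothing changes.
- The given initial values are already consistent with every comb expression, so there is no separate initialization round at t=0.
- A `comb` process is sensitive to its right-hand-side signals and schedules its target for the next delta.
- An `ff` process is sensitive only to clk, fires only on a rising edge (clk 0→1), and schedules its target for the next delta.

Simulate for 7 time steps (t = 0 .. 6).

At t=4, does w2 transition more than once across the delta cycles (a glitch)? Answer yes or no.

yes

[bits: w0,w3,w1,clk,w2]
t=0: Δ0=11100 Δ1=11110 Δ2=11010 Δ3=01011 Δ4=01010 | 4Δ
t=1: Δ0=01010 Δ1=01000 | 1Δ
t=2: Δ0=01000 Δ1=01010 Δ2=01110 Δ3=11111 Δ4=11110 | 4Δ
t=3: Δ0=11110 Δ1=11100 | 1Δ
t=4: Δ0=11100 Δ1=11110 Δ2=11010 Δ3=01011 Δ4=01010 | 4Δ
t=5: Δ0=01010 Δ1=01000 | 1Δ
t=6: Δ0=01000 Δ1=01010 Δ2=01110 Δ3=11111 Δ4=11110 | 4Δ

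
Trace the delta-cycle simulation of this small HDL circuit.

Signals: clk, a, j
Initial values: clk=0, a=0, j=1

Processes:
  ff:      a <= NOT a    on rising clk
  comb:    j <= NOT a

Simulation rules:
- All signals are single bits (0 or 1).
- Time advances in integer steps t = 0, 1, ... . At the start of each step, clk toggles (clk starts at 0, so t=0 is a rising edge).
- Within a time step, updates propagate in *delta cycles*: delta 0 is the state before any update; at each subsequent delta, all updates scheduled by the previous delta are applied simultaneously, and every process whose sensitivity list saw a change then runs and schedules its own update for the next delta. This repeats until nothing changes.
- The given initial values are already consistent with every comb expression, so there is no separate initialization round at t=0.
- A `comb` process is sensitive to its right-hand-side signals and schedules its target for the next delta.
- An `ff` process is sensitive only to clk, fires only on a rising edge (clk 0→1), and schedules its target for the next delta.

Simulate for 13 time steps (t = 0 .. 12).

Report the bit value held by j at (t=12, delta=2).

t0.Δ0 a=0 clk=0 j=1
t0.Δ1 a=0 clk=1 j=1
t0.Δ2 a=1 clk=1 j=1
t0.Δ3 a=1 clk=1 j=0
t1.Δ0 a=1 clk=1 j=0
t1.Δ1 a=1 clk=0 j=0
t2.Δ0 a=1 clk=0 j=0
t2.Δ1 a=1 clk=1 j=0
t2.Δ2 a=0 clk=1 j=0
t2.Δ3 a=0 clk=1 j=1
t3.Δ0 a=0 clk=1 j=1
t3.Δ1 a=0 clk=0 j=1
t4.Δ0 a=0 clk=0 j=1
t4.Δ1 a=0 clk=1 j=1
t4.Δ2 a=1 clk=1 j=1
t4.Δ3 a=1 clk=1 j=0
t5.Δ0 a=1 clk=1 j=0
t5.Δ1 a=1 clk=0 j=0
t6.Δ0 a=1 clk=0 j=0
t6.Δ1 a=1 clk=1 j=0
t6.Δ2 a=0 clk=1 j=0
t6.Δ3 a=0 clk=1 j=1
t7.Δ0 a=0 clk=1 j=1
t7.Δ1 a=0 clk=0 j=1
t8.Δ0 a=0 clk=0 j=1
t8.Δ1 a=0 clk=1 j=1
t8.Δ2 a=1 clk=1 j=1
t8.Δ3 a=1 clk=1 j=0
t9.Δ0 a=1 clk=1 j=0
t9.Δ1 a=1 clk=0 j=0
t10.Δ0 a=1 clk=0 j=0
t10.Δ1 a=1 clk=1 j=0
t10.Δ2 a=0 clk=1 j=0
t10.Δ3 a=0 clk=1 j=1
t11.Δ0 a=0 clk=1 j=1
t11.Δ1 a=0 clk=0 j=1
t12.Δ0 a=0 clk=0 j=1
t12.Δ1 a=0 clk=1 j=1
t12.Δ2 a=1 clk=1 j=1
t12.Δ3 a=1 clk=1 j=0

1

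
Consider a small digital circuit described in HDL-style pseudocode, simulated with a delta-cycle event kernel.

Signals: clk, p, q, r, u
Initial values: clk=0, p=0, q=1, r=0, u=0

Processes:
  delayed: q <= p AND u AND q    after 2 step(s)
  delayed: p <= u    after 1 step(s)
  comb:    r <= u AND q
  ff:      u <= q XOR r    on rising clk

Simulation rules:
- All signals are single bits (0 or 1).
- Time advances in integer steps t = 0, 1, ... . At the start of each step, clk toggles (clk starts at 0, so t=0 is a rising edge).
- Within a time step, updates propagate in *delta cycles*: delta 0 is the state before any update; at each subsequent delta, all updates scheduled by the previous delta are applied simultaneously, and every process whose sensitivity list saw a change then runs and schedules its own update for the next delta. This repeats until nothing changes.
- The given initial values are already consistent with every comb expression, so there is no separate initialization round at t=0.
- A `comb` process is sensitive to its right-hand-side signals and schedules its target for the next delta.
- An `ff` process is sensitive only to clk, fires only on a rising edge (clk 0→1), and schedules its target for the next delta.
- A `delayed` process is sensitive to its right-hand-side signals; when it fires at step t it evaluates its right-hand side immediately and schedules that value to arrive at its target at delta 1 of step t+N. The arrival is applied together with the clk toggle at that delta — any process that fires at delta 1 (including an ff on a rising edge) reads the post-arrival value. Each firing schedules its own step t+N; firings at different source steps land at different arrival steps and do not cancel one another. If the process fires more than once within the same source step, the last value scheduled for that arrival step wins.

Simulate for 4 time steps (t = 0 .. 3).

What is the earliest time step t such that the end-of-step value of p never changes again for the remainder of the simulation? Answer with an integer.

t0.Δ0 p=0 u=0 q=1 r=0 clk=0
t0.Δ1 p=0 u=0 q=1 r=0 clk=1
t0.Δ2 p=0 u=1 q=1 r=0 clk=1
t0.Δ3 p=0 u=1 q=1 r=1 clk=1
t1.Δ0 p=0 u=1 q=1 r=1 clk=1
t1.Δ1 p=1 u=1 q=1 r=1 clk=0
t2.Δ0 p=1 u=1 q=1 r=1 clk=0
t2.Δ1 p=1 u=1 q=0 r=1 clk=1
t2.Δ2 p=1 u=1 q=0 r=0 clk=1
t3.Δ0 p=1 u=1 q=0 r=0 clk=1
t3.Δ1 p=1 u=1 q=1 r=0 clk=0
t3.Δ2 p=1 u=1 q=1 r=1 clk=0

1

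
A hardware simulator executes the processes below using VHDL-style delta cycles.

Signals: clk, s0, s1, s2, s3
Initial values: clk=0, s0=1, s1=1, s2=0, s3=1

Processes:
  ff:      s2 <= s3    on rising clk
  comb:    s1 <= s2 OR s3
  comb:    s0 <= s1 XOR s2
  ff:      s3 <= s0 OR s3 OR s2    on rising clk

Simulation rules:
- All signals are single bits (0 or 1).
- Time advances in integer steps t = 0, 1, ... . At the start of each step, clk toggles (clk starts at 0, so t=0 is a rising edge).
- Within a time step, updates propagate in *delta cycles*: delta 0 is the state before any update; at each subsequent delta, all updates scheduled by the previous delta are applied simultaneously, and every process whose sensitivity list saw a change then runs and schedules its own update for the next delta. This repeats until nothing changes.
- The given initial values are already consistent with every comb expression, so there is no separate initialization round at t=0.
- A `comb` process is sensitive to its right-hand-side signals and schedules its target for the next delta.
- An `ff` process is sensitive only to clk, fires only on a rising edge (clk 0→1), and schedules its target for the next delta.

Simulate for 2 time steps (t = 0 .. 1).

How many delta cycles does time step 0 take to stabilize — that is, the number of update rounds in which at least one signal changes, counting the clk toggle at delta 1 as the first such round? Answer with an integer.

3

[bits: s2,clk,s3,s1,s0]
t=0: Δ0=00111 Δ1=01111 Δ2=11111 Δ3=11110 | 3Δ
t=1: Δ0=11110 Δ1=10110 | 1Δ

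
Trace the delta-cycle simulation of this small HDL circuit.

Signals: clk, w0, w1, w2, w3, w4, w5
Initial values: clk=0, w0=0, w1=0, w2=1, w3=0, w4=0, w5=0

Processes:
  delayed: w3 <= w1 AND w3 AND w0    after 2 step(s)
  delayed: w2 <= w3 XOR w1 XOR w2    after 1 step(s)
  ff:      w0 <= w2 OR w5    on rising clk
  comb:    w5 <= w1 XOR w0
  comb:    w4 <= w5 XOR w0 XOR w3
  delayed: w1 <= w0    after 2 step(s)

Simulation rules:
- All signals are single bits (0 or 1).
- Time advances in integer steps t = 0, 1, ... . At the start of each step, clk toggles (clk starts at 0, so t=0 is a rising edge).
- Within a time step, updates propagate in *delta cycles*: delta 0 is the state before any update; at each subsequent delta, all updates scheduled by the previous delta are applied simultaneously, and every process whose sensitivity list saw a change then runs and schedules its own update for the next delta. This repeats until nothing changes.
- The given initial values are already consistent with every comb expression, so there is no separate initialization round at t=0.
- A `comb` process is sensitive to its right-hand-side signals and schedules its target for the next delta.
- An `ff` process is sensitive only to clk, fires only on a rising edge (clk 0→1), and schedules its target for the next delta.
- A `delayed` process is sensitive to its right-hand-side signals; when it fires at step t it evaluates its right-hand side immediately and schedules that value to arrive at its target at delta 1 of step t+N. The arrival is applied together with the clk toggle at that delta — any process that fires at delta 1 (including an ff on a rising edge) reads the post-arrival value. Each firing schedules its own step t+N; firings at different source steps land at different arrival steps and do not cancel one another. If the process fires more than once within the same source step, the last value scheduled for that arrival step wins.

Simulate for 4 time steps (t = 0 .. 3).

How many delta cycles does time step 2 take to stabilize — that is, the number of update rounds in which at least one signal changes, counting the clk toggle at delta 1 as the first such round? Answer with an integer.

t=0 Δ0: w3=0 clk=0 w4=0 w5=0 w1=0 w0=0 w2=1
  Δ1: clk:0→1
  Δ2: w0:0→1
  Δ3: w4:0→1, w5:0→1
  Δ4: w4:1→0
  (4Δ to stable)
t=1 Δ0: w3=0 clk=1 w4=0 w5=1 w1=0 w0=1 w2=1
  Δ1: clk:1→0
  (1Δ to stable)
t=2 Δ0: w3=0 clk=0 w4=0 w5=1 w1=0 w0=1 w2=1
  Δ1: clk:0→1, w1:0→1
  Δ2: w5:1→0
  Δ3: w4:0→1
  (3Δ to stable)
t=3 Δ0: w3=0 clk=1 w4=1 w5=0 w1=1 w0=1 w2=1
  Δ1: clk:1→0, w2:1→0
  (1Δ to stable)

3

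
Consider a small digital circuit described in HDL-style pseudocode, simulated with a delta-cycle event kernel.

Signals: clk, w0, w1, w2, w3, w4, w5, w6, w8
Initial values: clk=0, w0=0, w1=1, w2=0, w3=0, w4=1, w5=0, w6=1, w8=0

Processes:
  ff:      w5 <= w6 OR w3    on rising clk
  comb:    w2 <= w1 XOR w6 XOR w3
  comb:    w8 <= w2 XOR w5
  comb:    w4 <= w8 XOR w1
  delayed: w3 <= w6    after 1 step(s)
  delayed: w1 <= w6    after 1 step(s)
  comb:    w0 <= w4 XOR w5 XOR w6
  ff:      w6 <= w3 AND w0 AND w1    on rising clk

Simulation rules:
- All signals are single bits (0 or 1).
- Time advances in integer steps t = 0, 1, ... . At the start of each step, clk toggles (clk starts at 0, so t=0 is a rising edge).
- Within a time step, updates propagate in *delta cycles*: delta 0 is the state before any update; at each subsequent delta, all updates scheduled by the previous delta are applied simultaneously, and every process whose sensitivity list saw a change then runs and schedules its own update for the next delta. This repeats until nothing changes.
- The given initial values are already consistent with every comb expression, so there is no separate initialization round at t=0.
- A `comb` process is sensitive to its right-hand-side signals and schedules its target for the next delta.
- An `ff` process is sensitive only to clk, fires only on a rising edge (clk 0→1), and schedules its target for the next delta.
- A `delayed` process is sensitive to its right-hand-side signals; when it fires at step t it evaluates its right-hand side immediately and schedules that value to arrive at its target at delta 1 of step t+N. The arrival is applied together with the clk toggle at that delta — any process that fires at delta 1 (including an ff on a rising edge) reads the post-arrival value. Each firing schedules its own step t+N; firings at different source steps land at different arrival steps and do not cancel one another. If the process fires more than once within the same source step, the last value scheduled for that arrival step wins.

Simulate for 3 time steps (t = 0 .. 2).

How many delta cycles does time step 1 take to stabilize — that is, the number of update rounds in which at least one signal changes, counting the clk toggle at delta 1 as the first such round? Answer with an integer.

5

t=0 Δ0: w3=0 w8=0 clk=0 w1=1 w4=1 w0=0 w2=0 w5=0 w6=1
  Δ1: clk:0→1
  Δ2: w5:0→1, w6:1→0
  Δ3: w8:0→1, w2:0→1
  Δ4: w8:1→0, w4:1→0
  Δ5: w4:0→1, w0:0→1
  Δ6: w0:1→0
  (6Δ to stable)
t=1 Δ0: w3=0 w8=0 clk=1 w1=1 w4=1 w0=0 w2=1 w5=1 w6=0
  Δ1: clk:1→0, w1:1→0
  Δ2: w4:1→0, w2:1→0
  Δ3: w8:0→1, w0:0→1
  Δ4: w4:0→1
  Δ5: w0:1→0
  (5Δ to stable)
t=2 Δ0: w3=0 w8=1 clk=0 w1=0 w4=1 w0=0 w2=0 w5=1 w6=0
  Δ1: clk:0→1
  Δ2: w5:1→0
  Δ3: w8:1→0, w0:0→1
  Δ4: w4:1→0
  Δ5: w0:1→0
  (5Δ to stable)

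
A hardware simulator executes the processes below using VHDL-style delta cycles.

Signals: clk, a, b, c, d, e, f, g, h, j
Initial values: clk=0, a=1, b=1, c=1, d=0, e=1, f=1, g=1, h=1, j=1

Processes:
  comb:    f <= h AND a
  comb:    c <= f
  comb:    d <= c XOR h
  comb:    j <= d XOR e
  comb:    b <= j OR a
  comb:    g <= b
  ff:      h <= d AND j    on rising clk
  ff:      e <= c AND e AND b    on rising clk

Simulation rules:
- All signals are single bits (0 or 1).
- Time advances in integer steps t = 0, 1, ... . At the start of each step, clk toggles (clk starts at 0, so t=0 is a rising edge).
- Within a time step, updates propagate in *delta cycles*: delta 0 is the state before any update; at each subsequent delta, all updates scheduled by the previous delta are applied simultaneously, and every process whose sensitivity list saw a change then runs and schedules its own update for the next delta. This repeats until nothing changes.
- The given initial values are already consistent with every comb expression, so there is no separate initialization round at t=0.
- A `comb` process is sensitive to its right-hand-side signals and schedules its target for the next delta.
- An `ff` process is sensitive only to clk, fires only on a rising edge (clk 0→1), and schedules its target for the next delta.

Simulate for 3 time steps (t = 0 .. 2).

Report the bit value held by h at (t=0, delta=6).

0

t=0 Δ0: d=0 b=1 clk=0 j=1 f=1 c=1 g=1 e=1 a=1 h=1
  Δ1: clk:0→1
  Δ2: h:1→0
  Δ3: d:0→1, f:1→0
  Δ4: j:1→0, c:1→0
  Δ5: d:1→0
  Δ6: j:0→1
  (6Δ to stable)
t=1 Δ0: d=0 b=1 clk=1 j=1 f=0 c=0 g=1 e=1 a=1 h=0
  Δ1: clk:1→0
  (1Δ to stable)
t=2 Δ0: d=0 b=1 clk=0 j=1 f=0 c=0 g=1 e=1 a=1 h=0
  Δ1: clk:0→1
  Δ2: e:1→0
  Δ3: j:1→0
  (3Δ to stable)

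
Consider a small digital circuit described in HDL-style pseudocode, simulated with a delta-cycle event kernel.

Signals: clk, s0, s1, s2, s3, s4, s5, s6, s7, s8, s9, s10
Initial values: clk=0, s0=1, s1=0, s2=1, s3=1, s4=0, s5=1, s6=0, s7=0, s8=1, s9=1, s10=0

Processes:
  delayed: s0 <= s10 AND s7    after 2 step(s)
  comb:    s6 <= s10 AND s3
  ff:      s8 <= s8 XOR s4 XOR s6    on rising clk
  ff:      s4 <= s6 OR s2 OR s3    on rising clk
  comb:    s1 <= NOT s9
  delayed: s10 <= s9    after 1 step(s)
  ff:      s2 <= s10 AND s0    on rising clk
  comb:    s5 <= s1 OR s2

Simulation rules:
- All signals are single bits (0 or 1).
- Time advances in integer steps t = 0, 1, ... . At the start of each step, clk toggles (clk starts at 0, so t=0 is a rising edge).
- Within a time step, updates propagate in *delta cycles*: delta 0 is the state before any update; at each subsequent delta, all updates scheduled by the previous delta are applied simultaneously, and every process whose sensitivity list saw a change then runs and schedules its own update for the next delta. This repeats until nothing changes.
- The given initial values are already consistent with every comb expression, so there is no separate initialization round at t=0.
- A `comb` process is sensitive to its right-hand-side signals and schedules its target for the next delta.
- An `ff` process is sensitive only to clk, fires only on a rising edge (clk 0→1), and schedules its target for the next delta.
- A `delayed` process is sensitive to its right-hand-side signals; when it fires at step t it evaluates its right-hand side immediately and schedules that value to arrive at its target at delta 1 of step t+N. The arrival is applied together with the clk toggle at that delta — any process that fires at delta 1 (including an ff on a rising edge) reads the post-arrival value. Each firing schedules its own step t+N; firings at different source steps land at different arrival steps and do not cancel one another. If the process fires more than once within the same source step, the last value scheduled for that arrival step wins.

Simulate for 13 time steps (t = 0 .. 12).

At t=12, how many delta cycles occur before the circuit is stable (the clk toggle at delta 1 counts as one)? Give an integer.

2

t=0 Δ0: s9=1 s4=0 s7=0 s2=1 s10=0 s0=1 s1=0 s6=0 clk=0 s3=1 s5=1 s8=1
  Δ1: clk:0→1
  Δ2: s4:0→1, s2:1→0
  Δ3: s5:1→0
  (3Δ to stable)
t=1 Δ0: s9=1 s4=1 s7=0 s2=0 s10=0 s0=1 s1=0 s6=0 clk=1 s3=1 s5=0 s8=1
  Δ1: clk:1→0
  (1Δ to stable)
t=2 Δ0: s9=1 s4=1 s7=0 s2=0 s10=0 s0=1 s1=0 s6=0 clk=0 s3=1 s5=0 s8=1
  Δ1: clk:0→1
  Δ2: s8:1→0
  (2Δ to stable)
t=3 Δ0: s9=1 s4=1 s7=0 s2=0 s10=0 s0=1 s1=0 s6=0 clk=1 s3=1 s5=0 s8=0
  Δ1: clk:1→0
  (1Δ to stable)
t=4 Δ0: s9=1 s4=1 s7=0 s2=0 s10=0 s0=1 s1=0 s6=0 clk=0 s3=1 s5=0 s8=0
  Δ1: clk:0→1
  Δ2: s8:0→1
  (2Δ to stable)
t=5 Δ0: s9=1 s4=1 s7=0 s2=0 s10=0 s0=1 s1=0 s6=0 clk=1 s3=1 s5=0 s8=1
  Δ1: clk:1→0
  (1Δ to stable)
t=6 Δ0: s9=1 s4=1 s7=0 s2=0 s10=0 s0=1 s1=0 s6=0 clk=0 s3=1 s5=0 s8=1
  Δ1: clk:0→1
  Δ2: s8:1→0
  (2Δ to stable)
t=7 Δ0: s9=1 s4=1 s7=0 s2=0 s10=0 s0=1 s1=0 s6=0 clk=1 s3=1 s5=0 s8=0
  Δ1: clk:1→0
  (1Δ to stable)
t=8 Δ0: s9=1 s4=1 s7=0 s2=0 s10=0 s0=1 s1=0 s6=0 clk=0 s3=1 s5=0 s8=0
  Δ1: clk:0→1
  Δ2: s8:0→1
  (2Δ to stable)
t=9 Δ0: s9=1 s4=1 s7=0 s2=0 s10=0 s0=1 s1=0 s6=0 clk=1 s3=1 s5=0 s8=1
  Δ1: clk:1→0
  (1Δ to stable)
t=10 Δ0: s9=1 s4=1 s7=0 s2=0 s10=0 s0=1 s1=0 s6=0 clk=0 s3=1 s5=0 s8=1
  Δ1: clk:0→1
  Δ2: s8:1→0
  (2Δ to stable)
t=11 Δ0: s9=1 s4=1 s7=0 s2=0 s10=0 s0=1 s1=0 s6=0 clk=1 s3=1 s5=0 s8=0
  Δ1: clk:1→0
  (1Δ to stable)
t=12 Δ0: s9=1 s4=1 s7=0 s2=0 s10=0 s0=1 s1=0 s6=0 clk=0 s3=1 s5=0 s8=0
  Δ1: clk:0→1
  Δ2: s8:0→1
  (2Δ to stable)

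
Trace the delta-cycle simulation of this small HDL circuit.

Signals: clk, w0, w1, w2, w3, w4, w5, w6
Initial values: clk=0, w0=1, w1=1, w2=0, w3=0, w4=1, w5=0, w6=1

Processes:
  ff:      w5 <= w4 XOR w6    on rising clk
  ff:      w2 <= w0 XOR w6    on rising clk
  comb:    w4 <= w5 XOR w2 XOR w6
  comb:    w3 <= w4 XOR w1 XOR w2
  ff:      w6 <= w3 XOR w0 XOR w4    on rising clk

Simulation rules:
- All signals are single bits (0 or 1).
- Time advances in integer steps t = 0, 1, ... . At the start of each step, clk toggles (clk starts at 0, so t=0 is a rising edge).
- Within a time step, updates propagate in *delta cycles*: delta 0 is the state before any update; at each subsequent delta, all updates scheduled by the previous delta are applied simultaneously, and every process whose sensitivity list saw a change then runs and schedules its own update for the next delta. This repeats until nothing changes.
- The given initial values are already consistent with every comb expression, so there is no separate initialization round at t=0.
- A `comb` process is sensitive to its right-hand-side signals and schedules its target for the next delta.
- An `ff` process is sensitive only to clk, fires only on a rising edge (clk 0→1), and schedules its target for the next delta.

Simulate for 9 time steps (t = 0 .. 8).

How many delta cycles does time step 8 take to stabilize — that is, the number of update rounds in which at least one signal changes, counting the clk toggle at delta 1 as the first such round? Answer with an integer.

[bits: w4,clk,w5,w0,w3,w6,w2,w1]
t=0: Δ0=10010101 Δ1=11010101 Δ2=11010001 Δ3=01010001 Δ4=01011001 | 4Δ
t=1: Δ0=01011001 Δ1=00011001 | 1Δ
t=2: Δ0=00011001 Δ1=01011001 Δ2=01011011 Δ3=11010011 Δ4=11011011 | 4Δ
t=3: Δ0=11011011 Δ1=10011011 | 1Δ
t=4: Δ0=10011011 Δ1=11011011 Δ2=11111111 | 2Δ
t=5: Δ0=11111111 Δ1=10111111 | 1Δ
t=6: Δ0=10111111 Δ1=11111111 Δ2=11011101 Δ3=11010101 | 3Δ
t=7: Δ0=11010101 Δ1=10010101 | 1Δ
t=8: Δ0=10010101 Δ1=11010101 Δ2=11010001 Δ3=01010001 Δ4=01011001 | 4Δ

4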